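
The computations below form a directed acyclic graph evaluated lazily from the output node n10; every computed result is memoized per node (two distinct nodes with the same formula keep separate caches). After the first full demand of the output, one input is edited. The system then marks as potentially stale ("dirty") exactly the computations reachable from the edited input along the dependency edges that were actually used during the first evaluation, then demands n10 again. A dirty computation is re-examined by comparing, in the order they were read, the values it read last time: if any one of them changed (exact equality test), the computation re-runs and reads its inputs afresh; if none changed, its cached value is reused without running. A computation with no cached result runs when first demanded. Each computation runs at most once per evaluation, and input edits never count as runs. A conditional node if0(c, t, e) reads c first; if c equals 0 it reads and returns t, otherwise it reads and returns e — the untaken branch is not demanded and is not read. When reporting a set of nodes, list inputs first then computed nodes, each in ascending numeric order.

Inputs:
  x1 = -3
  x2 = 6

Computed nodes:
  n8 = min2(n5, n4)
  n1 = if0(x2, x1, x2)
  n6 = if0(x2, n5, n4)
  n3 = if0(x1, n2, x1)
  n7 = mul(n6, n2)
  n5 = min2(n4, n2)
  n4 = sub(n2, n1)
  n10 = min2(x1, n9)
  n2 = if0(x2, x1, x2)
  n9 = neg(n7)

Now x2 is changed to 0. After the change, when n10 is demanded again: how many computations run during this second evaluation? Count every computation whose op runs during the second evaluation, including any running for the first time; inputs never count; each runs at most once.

First demand of the output computes:
  n1 = if0(x2=6 -> else branch x2) = 6
  n2 = if0(x2=6 -> else branch x2) = 6
  n4 = sub(6, 6) = 0
  n6 = if0(x2=6 -> else branch n4) = 0
  n7 = mul(0, 6) = 0
  n9 = neg(0) = 0
  n10 = min2(-3, 0) = -3

After the edit, cleaning proceeds:
  n1: a read changed (x2 6->0; x2 6->0) — executes, giving -3.
  n2: a read changed (x2 6->0; x2 6->0) — executes, giving -3.
  n4: a read changed (n2 6->-3; n1 6->-3) — executes, giving 0 — identical to its old value.
  n5: had never run; runs now, result -3.
  n6: a read changed (x2 6->0) — executes, giving -3.
  n7: a read changed (n6 0->-3; n2 6->-3) — executes, giving 9.
  n9: a read changed (n7 0->9) — executes, giving -9.
  n10: a read changed (n9 0->-9) — executes, giving -9.

Note the branch switch — n5 had no cache and runs now for the first time.

8 computations run: n1, n2, n4, n5, n6, n7, n9, n10.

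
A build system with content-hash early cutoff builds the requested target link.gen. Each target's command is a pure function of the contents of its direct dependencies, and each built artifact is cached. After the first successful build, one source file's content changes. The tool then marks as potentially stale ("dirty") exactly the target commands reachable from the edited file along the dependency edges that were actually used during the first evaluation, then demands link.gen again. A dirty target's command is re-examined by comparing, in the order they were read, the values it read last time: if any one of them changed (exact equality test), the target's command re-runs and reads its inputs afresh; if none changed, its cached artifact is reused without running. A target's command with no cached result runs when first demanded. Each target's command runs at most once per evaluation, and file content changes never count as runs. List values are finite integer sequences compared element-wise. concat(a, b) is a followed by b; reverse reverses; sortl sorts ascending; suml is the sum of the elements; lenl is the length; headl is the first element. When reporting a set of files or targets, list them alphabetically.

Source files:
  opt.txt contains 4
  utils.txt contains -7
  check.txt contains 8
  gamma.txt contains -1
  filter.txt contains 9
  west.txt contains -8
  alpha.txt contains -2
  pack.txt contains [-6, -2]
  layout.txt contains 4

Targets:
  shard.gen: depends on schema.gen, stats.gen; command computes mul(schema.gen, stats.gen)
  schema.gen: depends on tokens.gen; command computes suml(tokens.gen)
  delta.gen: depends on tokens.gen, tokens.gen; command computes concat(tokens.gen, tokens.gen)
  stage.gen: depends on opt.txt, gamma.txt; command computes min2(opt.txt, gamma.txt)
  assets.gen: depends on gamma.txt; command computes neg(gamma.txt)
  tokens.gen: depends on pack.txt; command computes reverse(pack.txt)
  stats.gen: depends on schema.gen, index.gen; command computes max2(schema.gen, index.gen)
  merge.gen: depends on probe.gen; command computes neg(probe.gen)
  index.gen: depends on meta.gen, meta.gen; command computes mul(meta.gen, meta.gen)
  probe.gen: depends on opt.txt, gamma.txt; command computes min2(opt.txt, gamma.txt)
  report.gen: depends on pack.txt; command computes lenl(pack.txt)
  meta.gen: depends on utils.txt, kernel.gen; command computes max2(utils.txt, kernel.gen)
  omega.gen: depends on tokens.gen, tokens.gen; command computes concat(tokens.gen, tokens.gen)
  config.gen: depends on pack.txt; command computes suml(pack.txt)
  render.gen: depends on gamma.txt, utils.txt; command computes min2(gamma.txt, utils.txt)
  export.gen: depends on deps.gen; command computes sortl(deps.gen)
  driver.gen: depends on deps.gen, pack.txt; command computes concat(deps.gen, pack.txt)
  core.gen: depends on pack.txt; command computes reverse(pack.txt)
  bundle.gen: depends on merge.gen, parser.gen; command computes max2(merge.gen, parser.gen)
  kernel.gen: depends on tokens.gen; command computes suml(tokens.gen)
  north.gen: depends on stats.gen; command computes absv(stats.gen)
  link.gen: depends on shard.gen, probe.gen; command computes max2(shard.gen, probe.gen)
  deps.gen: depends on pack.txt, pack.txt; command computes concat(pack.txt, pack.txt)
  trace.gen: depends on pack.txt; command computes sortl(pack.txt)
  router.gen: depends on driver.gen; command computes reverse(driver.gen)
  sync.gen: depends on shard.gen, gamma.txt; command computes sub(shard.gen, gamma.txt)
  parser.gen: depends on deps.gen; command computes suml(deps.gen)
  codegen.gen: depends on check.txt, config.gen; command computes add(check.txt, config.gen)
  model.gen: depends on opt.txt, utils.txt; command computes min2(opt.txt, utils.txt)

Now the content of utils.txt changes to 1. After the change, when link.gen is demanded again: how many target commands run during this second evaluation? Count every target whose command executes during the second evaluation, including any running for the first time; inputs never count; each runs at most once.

Target commands that run: index.gen, link.gen, meta.gen, shard.gen, stats.gen — 5 in total.

First evaluation (everything demanded from the output):
  probe.gen = min2(4, -1) = -1
  tokens.gen = reverse([-6, -2]) = [-2, -6]
  kernel.gen = suml([-2, -6]) = -8
  meta.gen = max2(-7, -8) = -7
  index.gen = mul(-7, -7) = 49
  schema.gen = suml([-2, -6]) = -8
  stats.gen = max2(-8, 49) = 49
  shard.gen = mul(-8, 49) = -392
  link.gen = max2(-392, -1) = -1

Propagation after the edit:
  meta.gen: runs — utils.txt -7->1; result 1.
  index.gen: runs — meta.gen -7->1; meta.gen -7->1; result 1.
  stats.gen: runs — index.gen 49->1; result 1.
  shard.gen: runs — stats.gen 49->1; result -8.
  link.gen: runs — shard.gen -392->-8; result -1 (same value as before).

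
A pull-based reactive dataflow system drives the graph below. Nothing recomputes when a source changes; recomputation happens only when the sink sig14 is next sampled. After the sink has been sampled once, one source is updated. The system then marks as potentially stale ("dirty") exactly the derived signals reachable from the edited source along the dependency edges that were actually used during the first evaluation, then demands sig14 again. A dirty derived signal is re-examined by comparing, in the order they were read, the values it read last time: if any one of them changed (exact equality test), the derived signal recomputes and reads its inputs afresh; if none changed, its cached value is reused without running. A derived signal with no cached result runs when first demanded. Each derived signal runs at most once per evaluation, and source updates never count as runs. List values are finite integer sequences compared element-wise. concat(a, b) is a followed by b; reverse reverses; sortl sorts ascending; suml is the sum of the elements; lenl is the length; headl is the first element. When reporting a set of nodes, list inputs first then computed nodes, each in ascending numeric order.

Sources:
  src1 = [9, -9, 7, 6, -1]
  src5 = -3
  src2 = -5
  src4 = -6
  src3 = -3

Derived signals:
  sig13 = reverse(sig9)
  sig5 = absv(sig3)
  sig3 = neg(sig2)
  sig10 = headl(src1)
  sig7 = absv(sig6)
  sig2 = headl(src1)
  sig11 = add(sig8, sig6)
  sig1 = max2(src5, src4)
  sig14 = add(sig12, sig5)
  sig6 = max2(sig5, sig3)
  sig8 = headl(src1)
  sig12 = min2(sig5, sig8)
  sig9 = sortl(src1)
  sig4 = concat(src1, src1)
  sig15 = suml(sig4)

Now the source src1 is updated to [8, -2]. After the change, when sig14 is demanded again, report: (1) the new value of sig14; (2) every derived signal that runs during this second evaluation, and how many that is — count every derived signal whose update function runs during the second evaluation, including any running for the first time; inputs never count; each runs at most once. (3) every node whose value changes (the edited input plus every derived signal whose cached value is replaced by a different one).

First evaluation (everything demanded from the output):
  sig2 = headl([9, -9, 7, 6, -1]) = 9
  sig3 = neg(9) = -9
  sig5 = absv(-9) = 9
  sig8 = headl([9, -9, 7, 6, -1]) = 9
  sig12 = min2(9, 9) = 9
  sig14 = add(9, 9) = 18

Propagation after the edit:
  sig2: runs — src1 [9, -9, 7, 6, -1]->[8, -2]; result 8.
  sig3: runs — sig2 9->8; result -8.
  sig5: runs — sig3 -9->-8; result 8.
  sig8: runs — src1 [9, -9, 7, 6, -1]->[8, -2]; result 8.
  sig12: runs — sig5 9->8; sig8 9->8; result 8.
  sig14: runs — sig12 9->8; sig5 9->8; result 16.

New value of sig14: 16.
Derived signals that run: sig2, sig3, sig5, sig8, sig12, sig14 — 6 in total.
Values that change: src1, sig2, sig3, sig5, sig8, sig12, sig14.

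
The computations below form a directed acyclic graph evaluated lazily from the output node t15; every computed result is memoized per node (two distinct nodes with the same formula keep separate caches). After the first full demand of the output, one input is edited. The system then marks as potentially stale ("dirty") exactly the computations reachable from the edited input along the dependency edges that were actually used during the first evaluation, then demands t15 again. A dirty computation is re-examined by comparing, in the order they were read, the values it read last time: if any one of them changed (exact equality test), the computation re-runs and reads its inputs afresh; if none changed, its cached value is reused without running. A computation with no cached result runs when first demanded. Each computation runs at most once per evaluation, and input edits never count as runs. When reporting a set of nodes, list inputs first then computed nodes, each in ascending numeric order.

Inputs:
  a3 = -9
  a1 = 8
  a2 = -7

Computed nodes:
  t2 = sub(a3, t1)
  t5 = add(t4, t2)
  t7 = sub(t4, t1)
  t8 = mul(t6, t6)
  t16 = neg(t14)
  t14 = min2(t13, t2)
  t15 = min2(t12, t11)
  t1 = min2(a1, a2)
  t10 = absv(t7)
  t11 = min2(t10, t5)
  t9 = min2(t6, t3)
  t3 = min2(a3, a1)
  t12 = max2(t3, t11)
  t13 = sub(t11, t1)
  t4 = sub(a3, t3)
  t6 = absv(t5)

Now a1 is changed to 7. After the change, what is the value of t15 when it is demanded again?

First demand of the output computes:
  t1 = min2(8, -7) = -7
  t2 = sub(-9, -7) = -2
  t3 = min2(-9, 8) = -9
  t4 = sub(-9, -9) = 0
  t5 = add(0, -2) = -2
  t7 = sub(0, -7) = 7
  t10 = absv(7) = 7
  t11 = min2(7, -2) = -2
  t12 = max2(-9, -2) = -2
  t15 = min2(-2, -2) = -2

After the edit, cleaning proceeds:
  t1: a read changed (a1 8->7) — executes, giving -7 — identical to its old value.
  t2: dirty, but its reads are unchanged (a3 unchanged, t1 unchanged); cached -2 stands.
  t3: a read changed (a1 8->7) — executes, giving -9 — identical to its old value.
  t4: dirty, but its reads are unchanged (a3 unchanged, t3 unchanged); cached 0 stands.
  t5: dirty, but its reads are unchanged (t4 unchanged, t2 unchanged); cached -2 stands.
  t7: dirty, but its reads are unchanged (t4 unchanged, t1 unchanged); cached 7 stands.
  t10: dirty, but its reads are unchanged (t7 unchanged); cached 7 stands.
  t11: dirty, but its reads are unchanged (t10 unchanged, t5 unchanged); cached -2 stands.
  t12: dirty, but its reads are unchanged (t3 unchanged, t11 unchanged); cached -2 stands.
  t15: dirty, but its reads are unchanged (t12 unchanged, t11 unchanged); cached -2 stands.

Note where the cutoff bites: t2 is checked, finds nothing changed, and keeps its cache.

Demanding t15 again yields -2.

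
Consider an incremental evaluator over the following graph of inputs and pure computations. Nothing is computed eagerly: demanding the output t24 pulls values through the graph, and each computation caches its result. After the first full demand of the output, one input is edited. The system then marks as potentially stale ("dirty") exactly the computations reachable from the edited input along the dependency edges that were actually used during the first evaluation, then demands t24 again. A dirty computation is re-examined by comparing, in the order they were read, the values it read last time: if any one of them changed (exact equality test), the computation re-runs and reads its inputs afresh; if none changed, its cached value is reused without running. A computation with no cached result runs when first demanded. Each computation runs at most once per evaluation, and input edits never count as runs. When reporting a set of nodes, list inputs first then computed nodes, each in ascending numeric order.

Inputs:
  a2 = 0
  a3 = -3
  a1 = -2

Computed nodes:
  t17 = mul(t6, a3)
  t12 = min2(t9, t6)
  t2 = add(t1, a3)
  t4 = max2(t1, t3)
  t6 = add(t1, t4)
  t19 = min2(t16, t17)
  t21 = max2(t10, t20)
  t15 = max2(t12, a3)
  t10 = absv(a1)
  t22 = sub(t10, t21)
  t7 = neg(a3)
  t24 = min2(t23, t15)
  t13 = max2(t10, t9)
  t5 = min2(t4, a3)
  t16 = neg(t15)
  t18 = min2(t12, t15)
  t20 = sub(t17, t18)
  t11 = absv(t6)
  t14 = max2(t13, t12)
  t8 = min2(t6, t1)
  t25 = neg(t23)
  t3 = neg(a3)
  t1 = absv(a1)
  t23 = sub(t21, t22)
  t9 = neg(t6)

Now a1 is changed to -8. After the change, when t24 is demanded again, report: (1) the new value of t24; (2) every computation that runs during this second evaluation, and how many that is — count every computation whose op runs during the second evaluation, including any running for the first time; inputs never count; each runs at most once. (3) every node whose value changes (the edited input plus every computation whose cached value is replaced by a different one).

t24 now evaluates to -3.
Run set: t1, t4, t6, t9, t10, t12, t15, t17, t18, t20, t21, t22, t23, t24 (14 run).
Changed values: a1, t1, t4, t6, t9, t10, t12, t17, t18, t20, t21, t23.

Initial pass — values computed on the first demand:
  t1 = absv(-2) = 2
  t3 = neg(-3) = 3
  t4 = max2(2, 3) = 3
  t6 = add(2, 3) = 5
  t9 = neg(5) = -5
  t10 = absv(-2) = 2
  t12 = min2(-5, 5) = -5
  t15 = max2(-5, -3) = -3
  t17 = mul(5, -3) = -15
  t18 = min2(-5, -3) = -5
  t20 = sub(-15, -5) = -10
  t21 = max2(2, -10) = 2
  t22 = sub(2, 2) = 0
  t23 = sub(2, 0) = 2
  t24 = min2(2, -3) = -3

Second demand — change propagation:
  t1: re-runs because a1 -2->-8; new result 8.
  t4: re-runs because t1 2->8; new result 8.
  t6: re-runs because t1 2->8; t4 3->8; new result 16.
  t9: re-runs because t6 5->16; new result -16.
  t10: re-runs because a1 -2->-8; new result 8.
  t12: re-runs because t9 -5->-16; t6 5->16; new result -16.
  t15: re-runs because t12 -5->-16; new result -3 (unchanged).
  t17: re-runs because t6 5->16; new result -48.
  t18: re-runs because t12 -5->-16; new result -16.
  t20: re-runs because t17 -15->-48; t18 -5->-16; new result -32.
  t21: re-runs because t10 2->8; t20 -10->-32; new result 8.
  t22: re-runs because t10 2->8; t21 2->8; new result 0 (unchanged).
  t23: re-runs because t21 2->8; new result 8.
  t24: re-runs because t23 2->8; new result -3 (unchanged).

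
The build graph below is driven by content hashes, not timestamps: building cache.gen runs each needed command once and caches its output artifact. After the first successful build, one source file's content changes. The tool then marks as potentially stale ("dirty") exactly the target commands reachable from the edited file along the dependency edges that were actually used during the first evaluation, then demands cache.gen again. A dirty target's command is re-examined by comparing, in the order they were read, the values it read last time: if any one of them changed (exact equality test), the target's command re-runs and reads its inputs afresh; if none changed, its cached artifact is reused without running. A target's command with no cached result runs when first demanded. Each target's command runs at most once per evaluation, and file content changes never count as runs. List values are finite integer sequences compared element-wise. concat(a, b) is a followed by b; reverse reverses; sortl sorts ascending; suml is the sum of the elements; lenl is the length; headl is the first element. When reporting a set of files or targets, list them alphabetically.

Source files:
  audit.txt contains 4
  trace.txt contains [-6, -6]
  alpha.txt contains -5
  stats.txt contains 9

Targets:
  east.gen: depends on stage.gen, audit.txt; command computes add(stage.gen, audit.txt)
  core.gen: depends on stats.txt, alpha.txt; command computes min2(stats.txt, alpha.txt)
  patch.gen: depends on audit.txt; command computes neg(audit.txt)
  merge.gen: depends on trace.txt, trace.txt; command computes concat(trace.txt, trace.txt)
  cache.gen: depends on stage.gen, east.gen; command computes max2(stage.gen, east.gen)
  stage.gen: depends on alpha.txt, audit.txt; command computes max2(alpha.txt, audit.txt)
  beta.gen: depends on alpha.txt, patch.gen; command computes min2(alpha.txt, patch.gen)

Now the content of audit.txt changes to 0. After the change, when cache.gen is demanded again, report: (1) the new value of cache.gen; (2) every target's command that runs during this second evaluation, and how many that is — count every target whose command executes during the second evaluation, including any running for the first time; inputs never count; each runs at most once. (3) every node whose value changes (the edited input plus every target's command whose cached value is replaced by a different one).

cache.gen now evaluates to 0.
Run set: cache.gen, east.gen, stage.gen (3 run).
Changed values: audit.txt, cache.gen, east.gen, stage.gen.

Initial pass — values computed on the first demand:
  stage.gen = max2(-5, 4) = 4
  east.gen = add(4, 4) = 8
  cache.gen = max2(4, 8) = 8

Second demand — change propagation:
  stage.gen: re-runs because audit.txt 4->0; new result 0.
  east.gen: re-runs because stage.gen 4->0; audit.txt 4->0; new result 0.
  cache.gen: re-runs because stage.gen 4->0; east.gen 8->0; new result 0.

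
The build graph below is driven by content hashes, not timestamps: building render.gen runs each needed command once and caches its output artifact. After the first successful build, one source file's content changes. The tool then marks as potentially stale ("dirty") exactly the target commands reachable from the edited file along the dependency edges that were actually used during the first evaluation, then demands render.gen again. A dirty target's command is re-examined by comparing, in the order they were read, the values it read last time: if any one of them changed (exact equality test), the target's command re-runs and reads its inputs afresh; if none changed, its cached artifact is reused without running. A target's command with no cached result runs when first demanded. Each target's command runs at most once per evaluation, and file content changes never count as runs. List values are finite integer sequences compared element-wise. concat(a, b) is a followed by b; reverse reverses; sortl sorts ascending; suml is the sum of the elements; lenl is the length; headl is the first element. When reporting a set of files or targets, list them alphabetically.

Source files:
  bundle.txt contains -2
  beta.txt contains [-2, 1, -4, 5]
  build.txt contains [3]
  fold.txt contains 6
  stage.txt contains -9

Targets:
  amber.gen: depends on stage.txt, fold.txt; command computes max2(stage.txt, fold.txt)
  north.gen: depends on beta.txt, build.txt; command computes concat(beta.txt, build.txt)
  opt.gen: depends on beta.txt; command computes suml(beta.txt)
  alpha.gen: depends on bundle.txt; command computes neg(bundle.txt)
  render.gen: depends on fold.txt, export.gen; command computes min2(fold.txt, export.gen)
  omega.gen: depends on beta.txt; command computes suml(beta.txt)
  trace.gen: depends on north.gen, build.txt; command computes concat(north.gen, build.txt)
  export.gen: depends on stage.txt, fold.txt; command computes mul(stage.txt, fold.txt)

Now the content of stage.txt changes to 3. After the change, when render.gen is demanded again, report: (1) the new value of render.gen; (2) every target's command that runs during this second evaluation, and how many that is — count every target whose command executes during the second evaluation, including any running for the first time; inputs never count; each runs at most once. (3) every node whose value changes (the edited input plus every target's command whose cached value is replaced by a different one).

render.gen now evaluates to 6.
Run set: export.gen, render.gen (2 run).
Changed values: export.gen, render.gen, stage.txt.

Initial pass — values computed on the first demand:
  export.gen = mul(-9, 6) = -54
  render.gen = min2(6, -54) = -54

Second demand — change propagation:
  export.gen: re-runs because stage.txt -9->3; new result 18.
  render.gen: re-runs because export.gen -54->18; new result 6.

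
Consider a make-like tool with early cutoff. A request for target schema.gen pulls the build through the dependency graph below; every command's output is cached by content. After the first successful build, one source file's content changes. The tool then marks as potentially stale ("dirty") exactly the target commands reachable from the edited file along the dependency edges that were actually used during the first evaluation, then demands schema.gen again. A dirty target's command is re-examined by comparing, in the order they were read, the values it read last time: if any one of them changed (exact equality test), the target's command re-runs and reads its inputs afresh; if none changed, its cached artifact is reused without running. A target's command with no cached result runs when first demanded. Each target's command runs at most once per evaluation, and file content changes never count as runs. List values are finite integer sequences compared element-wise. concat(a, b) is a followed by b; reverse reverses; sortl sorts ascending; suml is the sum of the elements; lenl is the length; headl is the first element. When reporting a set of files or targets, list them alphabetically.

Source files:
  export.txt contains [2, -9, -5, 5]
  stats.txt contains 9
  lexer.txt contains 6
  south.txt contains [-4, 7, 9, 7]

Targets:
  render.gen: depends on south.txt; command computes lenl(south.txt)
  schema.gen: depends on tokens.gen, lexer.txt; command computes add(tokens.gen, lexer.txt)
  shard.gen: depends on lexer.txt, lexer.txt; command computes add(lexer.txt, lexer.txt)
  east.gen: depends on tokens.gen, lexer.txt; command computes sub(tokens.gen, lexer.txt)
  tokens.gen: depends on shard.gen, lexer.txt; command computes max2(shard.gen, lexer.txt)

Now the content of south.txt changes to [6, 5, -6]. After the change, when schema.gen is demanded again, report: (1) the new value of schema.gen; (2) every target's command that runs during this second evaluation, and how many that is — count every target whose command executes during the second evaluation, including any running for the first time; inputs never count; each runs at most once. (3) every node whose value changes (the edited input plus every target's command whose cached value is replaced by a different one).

Demanding schema.gen again yields 18.
0 target commands run: none.
The nodes whose values change: south.txt.
Note the shortcut — south.txt feeds only undemanded nodes, so no recomputation happens.

First demand of the output computes:
  shard.gen = add(6, 6) = 12
  tokens.gen = max2(12, 6) = 12
  schema.gen = add(12, 6) = 18

After the edit, cleaning proceeds:
  south.txt only reaches undemanded nodes; the second demand re-runs nothing.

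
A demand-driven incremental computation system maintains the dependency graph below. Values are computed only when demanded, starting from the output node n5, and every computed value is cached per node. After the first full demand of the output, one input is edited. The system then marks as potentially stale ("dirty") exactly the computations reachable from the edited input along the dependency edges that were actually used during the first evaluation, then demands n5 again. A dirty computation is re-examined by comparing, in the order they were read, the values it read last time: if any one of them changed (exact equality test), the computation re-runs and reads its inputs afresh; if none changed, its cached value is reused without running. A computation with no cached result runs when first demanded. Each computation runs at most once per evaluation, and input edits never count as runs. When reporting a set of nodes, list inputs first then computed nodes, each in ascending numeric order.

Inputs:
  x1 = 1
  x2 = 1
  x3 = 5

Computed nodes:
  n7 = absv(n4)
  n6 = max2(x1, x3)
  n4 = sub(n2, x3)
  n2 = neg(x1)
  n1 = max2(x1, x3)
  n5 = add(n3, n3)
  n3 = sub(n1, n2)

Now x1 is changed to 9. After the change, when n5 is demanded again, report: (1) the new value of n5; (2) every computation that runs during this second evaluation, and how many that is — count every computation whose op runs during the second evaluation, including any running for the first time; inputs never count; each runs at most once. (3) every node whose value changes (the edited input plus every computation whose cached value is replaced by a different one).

First evaluation (everything demanded from the output):
  n1 = max2(1, 5) = 5
  n2 = neg(1) = -1
  n3 = sub(5, -1) = 6
  n5 = add(6, 6) = 12

Propagation after the edit:
  n1: runs — x1 1->9; result 9.
  n2: runs — x1 1->9; result -9.
  n3: runs — n1 5->9; n2 -1->-9; result 18.
  n5: runs — n3 6->18; n3 6->18; result 36.

New value of n5: 36.
Computations that run: n1, n2, n3, n5 — 4 in total.
Values that change: x1, n1, n2, n3, n5.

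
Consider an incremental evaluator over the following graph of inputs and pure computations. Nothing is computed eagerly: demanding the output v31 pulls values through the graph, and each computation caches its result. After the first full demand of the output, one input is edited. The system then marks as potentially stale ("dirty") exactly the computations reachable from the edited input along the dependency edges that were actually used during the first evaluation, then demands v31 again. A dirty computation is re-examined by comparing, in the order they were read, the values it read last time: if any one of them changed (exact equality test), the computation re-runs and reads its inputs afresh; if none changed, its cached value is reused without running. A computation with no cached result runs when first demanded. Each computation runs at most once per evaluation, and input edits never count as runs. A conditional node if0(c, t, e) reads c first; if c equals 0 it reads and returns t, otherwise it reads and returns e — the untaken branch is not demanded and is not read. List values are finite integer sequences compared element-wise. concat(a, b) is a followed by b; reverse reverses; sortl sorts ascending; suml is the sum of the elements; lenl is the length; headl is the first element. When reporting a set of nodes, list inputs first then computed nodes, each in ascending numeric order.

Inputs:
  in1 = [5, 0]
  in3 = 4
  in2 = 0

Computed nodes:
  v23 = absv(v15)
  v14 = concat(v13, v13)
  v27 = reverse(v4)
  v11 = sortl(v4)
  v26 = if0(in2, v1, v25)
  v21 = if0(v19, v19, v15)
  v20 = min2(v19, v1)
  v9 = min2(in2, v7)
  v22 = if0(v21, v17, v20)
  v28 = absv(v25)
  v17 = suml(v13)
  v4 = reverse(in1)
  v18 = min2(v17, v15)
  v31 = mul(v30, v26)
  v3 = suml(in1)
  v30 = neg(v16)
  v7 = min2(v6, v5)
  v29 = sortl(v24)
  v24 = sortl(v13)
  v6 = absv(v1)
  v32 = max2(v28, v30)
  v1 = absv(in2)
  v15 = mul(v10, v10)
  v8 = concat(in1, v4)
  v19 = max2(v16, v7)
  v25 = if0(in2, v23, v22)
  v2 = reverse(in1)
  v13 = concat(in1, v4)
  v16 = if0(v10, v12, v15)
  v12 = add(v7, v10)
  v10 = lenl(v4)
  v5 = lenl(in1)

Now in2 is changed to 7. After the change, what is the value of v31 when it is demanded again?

Initial pass — values computed on the first demand:
  v1 = absv(0) = 0
  v4 = reverse([5, 0]) = [0, 5]
  v10 = lenl([0, 5]) = 2
  v15 = mul(2, 2) = 4
  v16 = if0(v10=2 -> else branch v15) = 4
  v26 = if0(in2=0 -> then branch v1) = 0
  v30 = neg(4) = -4
  v31 = mul(-4, 0) = 0

Second demand — change propagation:
  v1: re-runs because in2 0->7; new result 7.
  v5: newly demanded (no cache) — executes and yields 2.
  v6: newly demanded (no cache) — executes and yields 7.
  v7: newly demanded (no cache) — executes and yields 2.
  v19: newly demanded (no cache) — executes and yields 4.
  v20: newly demanded (no cache) — executes and yields 4.
  v21: newly demanded (no cache) — executes and yields 4.
  v22: newly demanded (no cache) — executes and yields 4.
  v25: newly demanded (no cache) — executes and yields 4.
  v26: re-runs because in2 0->7; v1 0->7; new result 4.
  v31: re-runs because v26 0->4; new result -16.

The important point: the flipped condition pulls in fresh nodes; v5, v6, v7, v19, v20, v21, v22, v25 run for the first time.

v31 now evaluates to -16.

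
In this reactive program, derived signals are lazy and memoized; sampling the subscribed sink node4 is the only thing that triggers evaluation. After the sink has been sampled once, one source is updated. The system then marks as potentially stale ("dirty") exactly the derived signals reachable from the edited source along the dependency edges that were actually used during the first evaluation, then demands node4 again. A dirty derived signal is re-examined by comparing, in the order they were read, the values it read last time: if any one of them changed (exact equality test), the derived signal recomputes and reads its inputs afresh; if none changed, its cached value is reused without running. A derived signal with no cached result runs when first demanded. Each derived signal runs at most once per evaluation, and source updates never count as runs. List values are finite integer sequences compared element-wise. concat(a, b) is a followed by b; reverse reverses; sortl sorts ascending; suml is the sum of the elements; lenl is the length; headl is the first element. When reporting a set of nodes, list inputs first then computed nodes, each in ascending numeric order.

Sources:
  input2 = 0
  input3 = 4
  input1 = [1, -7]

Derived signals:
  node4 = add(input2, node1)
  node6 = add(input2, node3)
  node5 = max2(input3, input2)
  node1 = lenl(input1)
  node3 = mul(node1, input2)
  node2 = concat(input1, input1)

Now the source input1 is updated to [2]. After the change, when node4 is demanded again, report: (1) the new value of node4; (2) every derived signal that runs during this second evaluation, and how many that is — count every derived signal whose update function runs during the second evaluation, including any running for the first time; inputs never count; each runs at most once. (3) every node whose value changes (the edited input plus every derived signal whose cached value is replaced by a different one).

Demanding node4 again yields 1.
2 derived signals run: node1, node4.
The nodes whose values change: input1, node1, node4.

First demand of the output computes:
  node1 = lenl([1, -7]) = 2
  node4 = add(0, 2) = 2

After the edit, cleaning proceeds:
  node1: a read changed (input1 [1, -7]->[2]) — executes, giving 1.
  node4: a read changed (node1 2->1) — executes, giving 1.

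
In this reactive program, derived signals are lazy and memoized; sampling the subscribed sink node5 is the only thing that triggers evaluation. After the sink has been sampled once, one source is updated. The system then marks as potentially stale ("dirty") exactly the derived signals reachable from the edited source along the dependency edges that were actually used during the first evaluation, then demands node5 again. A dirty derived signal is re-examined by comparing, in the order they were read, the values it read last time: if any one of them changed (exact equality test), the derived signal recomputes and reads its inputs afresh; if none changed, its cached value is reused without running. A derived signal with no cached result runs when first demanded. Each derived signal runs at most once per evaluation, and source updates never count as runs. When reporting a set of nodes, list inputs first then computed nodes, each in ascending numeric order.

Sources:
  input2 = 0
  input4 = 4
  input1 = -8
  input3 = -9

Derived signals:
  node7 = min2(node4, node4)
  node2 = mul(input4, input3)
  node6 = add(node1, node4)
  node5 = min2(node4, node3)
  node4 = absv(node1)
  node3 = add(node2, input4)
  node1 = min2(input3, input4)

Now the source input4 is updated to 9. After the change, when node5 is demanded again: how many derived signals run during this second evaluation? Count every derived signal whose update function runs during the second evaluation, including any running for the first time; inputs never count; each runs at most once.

4 derived signals run: node1, node2, node3, node5.
Note where the cutoff bites: node4 is checked, finds nothing changed, and keeps its cache.

First demand of the output computes:
  node1 = min2(-9, 4) = -9
  node2 = mul(4, -9) = -36
  node3 = add(-36, 4) = -32
  node4 = absv(-9) = 9
  node5 = min2(9, -32) = -32

After the edit, cleaning proceeds:
  node1: a read changed (input4 4->9) — executes, giving -9 — identical to its old value.
  node2: a read changed (input4 4->9) — executes, giving -81.
  node3: a read changed (node2 -36->-81; input4 4->9) — executes, giving -72.
  node4: dirty, but its reads are unchanged (node1 unchanged); cached 9 stands.
  node5: a read changed (node3 -32->-72) — executes, giving -72.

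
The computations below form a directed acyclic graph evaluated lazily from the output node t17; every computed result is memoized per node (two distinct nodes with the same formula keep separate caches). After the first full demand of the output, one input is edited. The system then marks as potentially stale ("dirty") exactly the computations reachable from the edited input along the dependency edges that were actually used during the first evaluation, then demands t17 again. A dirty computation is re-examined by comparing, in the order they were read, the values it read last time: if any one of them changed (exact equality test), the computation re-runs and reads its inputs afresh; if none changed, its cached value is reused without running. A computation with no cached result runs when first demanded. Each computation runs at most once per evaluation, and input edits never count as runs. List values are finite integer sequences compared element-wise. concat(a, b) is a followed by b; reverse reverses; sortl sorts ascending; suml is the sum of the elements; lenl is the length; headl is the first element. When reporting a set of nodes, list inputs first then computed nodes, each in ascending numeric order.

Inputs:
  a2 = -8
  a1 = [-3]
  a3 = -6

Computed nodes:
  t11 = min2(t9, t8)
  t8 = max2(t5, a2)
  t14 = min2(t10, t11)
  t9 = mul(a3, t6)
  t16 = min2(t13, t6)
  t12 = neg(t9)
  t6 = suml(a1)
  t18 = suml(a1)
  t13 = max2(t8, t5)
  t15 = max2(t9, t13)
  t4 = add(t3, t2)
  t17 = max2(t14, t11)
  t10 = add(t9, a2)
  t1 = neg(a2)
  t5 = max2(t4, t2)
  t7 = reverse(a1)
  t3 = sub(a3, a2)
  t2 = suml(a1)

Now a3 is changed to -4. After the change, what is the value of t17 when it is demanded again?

First demand of the output computes:
  t2 = suml([-3]) = -3
  t3 = sub(-6, -8) = 2
  t4 = add(2, -3) = -1
  t5 = max2(-1, -3) = -1
  t6 = suml([-3]) = -3
  t8 = max2(-1, -8) = -1
  t9 = mul(-6, -3) = 18
  t10 = add(18, -8) = 10
  t11 = min2(18, -1) = -1
  t14 = min2(10, -1) = -1
  t17 = max2(-1, -1) = -1

After the edit, cleaning proceeds:
  t3: a read changed (a3 -6->-4) — executes, giving 4.
  t4: a read changed (t3 2->4) — executes, giving 1.
  t5: a read changed (t4 -1->1) — executes, giving 1.
  t8: a read changed (t5 -1->1) — executes, giving 1.
  t9: a read changed (a3 -6->-4) — executes, giving 12.
  t10: a read changed (t9 18->12) — executes, giving 4.
  t11: a read changed (t9 18->12; t8 -1->1) — executes, giving 1.
  t14: a read changed (t10 10->4; t11 -1->1) — executes, giving 1.
  t17: a read changed (t14 -1->1; t11 -1->1) — executes, giving 1.

Demanding t17 again yields 1.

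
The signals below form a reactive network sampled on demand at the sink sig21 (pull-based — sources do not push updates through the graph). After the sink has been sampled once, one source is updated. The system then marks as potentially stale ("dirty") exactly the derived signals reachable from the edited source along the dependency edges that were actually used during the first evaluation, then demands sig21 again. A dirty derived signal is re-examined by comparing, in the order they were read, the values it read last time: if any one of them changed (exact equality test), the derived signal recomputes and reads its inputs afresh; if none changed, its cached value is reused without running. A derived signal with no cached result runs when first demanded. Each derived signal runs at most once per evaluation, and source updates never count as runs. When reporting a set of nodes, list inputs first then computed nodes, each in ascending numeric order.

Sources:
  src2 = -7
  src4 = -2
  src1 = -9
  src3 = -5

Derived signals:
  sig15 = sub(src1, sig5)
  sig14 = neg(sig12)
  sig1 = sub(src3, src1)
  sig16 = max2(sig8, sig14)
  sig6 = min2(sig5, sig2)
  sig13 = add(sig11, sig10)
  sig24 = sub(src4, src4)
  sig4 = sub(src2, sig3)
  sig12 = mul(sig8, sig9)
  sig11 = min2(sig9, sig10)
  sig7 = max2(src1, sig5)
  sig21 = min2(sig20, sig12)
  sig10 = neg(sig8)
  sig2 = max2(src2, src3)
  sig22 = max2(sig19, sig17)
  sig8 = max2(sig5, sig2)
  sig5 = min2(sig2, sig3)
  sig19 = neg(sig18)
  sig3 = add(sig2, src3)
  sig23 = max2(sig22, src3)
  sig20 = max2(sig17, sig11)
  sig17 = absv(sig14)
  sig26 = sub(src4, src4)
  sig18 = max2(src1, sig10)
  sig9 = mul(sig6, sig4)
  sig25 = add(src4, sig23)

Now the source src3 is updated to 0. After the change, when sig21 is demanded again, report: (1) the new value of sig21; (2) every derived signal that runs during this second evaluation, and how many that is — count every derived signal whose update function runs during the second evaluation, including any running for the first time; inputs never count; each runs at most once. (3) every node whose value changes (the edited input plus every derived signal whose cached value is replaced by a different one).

Initial pass — values computed on the first demand:
  sig2 = max2(-7, -5) = -5
  sig3 = add(-5, -5) = -10
  sig4 = sub(-7, -10) = 3
  sig5 = min2(-5, -10) = -10
  sig6 = min2(-10, -5) = -10
  sig8 = max2(-10, -5) = -5
  sig9 = mul(-10, 3) = -30
  sig10 = neg(-5) = 5
  sig11 = min2(-30, 5) = -30
  sig12 = mul(-5, -30) = 150
  sig14 = neg(150) = -150
  sig17 = absv(-150) = 150
  sig20 = max2(150, -30) = 150
  sig21 = min2(150, 150) = 150

Second demand — change propagation:
  sig2: re-runs because src3 -5->0; new result 0.
  sig3: re-runs because sig2 -5->0; src3 -5->0; new result 0.
  sig4: re-runs because sig3 -10->0; new result -7.
  sig5: re-runs because sig2 -5->0; sig3 -10->0; new result 0.
  sig6: re-runs because sig5 -10->0; sig2 -5->0; new result 0.
  sig8: re-runs because sig5 -10->0; sig2 -5->0; new result 0.
  sig9: re-runs because sig6 -10->0; sig4 3->-7; new result 0.
  sig10: re-runs because sig8 -5->0; new result 0.
  sig11: re-runs because sig9 -30->0; sig10 5->0; new result 0.
  sig12: re-runs because sig8 -5->0; sig9 -30->0; new result 0.
  sig14: re-runs because sig12 150->0; new result 0.
  sig17: re-runs because sig14 -150->0; new result 0.
  sig20: re-runs because sig17 150->0; sig11 -30->0; new result 0.
  sig21: re-runs because sig20 150->0; sig12 150->0; new result 0.

sig21 now evaluates to 0.
Run set: sig2, sig3, sig4, sig5, sig6, sig8, sig9, sig10, sig11, sig12, sig14, sig17, sig20, sig21 (14 run).
Changed values: src3, sig2, sig3, sig4, sig5, sig6, sig8, sig9, sig10, sig11, sig12, sig14, sig17, sig20, sig21.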